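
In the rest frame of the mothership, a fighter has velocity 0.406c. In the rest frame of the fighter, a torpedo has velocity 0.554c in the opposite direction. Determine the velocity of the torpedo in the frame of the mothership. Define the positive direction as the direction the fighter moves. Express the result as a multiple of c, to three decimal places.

With v = 0.406 and u' = -0.554 (in units of c),
u = (u' + v)/(1 + u'v/c²):
u = (-0.554 + 0.406) / (1 + (-0.554)·0.406) = -0.1480/0.7751 = -0.1909

-0.191c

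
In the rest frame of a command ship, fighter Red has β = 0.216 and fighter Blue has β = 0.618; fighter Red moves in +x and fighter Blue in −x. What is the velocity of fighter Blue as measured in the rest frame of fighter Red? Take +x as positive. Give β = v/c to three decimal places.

β_A = 0.216, β_B = -0.618.
Transform to A's frame with the inverse velocity-addition law: u' = (u − v)/(1 − uv/c²), taking u = β_B and v = β_A.
u' = (-0.618 − 0.216) / (1 − (0.216)(-0.618)) = -0.8340/1.1335 = -0.7358.

β = -0.736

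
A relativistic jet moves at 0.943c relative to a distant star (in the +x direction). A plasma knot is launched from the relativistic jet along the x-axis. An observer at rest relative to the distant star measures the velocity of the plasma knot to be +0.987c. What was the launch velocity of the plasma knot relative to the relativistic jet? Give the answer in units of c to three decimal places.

+0.635c

Invert the composition law: u' = (u − v)/(1 − uv/c²).
u' = (0.987 − 0.943) / (1 − (0.987)(0.943)) = 0.0440/0.0693 = 0.6353.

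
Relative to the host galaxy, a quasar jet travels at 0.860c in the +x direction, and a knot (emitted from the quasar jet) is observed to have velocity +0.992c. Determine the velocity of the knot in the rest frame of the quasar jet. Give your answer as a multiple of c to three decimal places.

+0.899c

Invert the composition law: u' = (u − v)/(1 − uv/c²).
u' = (0.992 − 0.860) / (1 − (0.992)(0.860)) = 0.1320/0.1469 = 0.8987.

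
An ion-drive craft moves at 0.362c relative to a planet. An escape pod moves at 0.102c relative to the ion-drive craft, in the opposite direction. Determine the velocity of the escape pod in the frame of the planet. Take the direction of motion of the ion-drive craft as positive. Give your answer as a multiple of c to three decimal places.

With v = 0.362 and u' = -0.102 (in units of c),
u = (u' + v)/(1 + u'v/c²):
u = (-0.102 + 0.362) / (1 + (-0.102)·0.362) = 0.2600/0.9631 = 0.2700
(Galilean addition would give +0.260c.)

+0.270c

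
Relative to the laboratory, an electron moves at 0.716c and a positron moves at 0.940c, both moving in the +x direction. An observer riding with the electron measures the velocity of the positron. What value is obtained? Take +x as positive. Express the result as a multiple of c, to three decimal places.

β_A = 0.716, β_B = 0.940.
Transform to A's frame with the inverse velocity-addition law: u' = (u − v)/(1 − uv/c²), taking u = β_B and v = β_A.
u' = (0.940 − 0.716) / (1 − (0.716)(0.940)) = 0.2240/0.3270 = 0.6851.

+0.685c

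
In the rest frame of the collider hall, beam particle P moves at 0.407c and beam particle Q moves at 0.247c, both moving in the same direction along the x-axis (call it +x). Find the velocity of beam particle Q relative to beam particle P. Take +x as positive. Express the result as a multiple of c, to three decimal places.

β_A = 0.407, β_B = 0.247.
Transform to A's frame with the inverse velocity-addition law: u' = (u − v)/(1 − uv/c²), taking u = β_B and v = β_A.
u' = (0.247 − 0.407) / (1 − (0.407)(0.247)) = -0.1600/0.8995 = -0.1779.

-0.178c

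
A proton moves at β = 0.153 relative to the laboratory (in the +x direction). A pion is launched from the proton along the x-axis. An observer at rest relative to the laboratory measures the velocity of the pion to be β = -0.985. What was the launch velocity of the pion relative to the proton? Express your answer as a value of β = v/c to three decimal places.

Invert the composition law: u' = (u − v)/(1 − uv/c²).
u' = (-0.985 − 0.153) / (1 − (-0.985)(0.153)) = -1.1380/1.1507 = -0.9890.

β = -0.989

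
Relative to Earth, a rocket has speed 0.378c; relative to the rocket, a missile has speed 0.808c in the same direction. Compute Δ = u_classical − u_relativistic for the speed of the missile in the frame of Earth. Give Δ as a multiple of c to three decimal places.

Galilean: u_cl = 0.808 + 0.378 = 1.1860.
Relativistic: u_rel = (0.808 + 0.378) / (1 + 0.808·0.378) = 1.1860/1.3054 = 0.9085.
Δ = 1.1860 − 0.9085 = 0.2775.
(The classical prediction exceeds c; the relativistic result does not.)

Δ = 0.277c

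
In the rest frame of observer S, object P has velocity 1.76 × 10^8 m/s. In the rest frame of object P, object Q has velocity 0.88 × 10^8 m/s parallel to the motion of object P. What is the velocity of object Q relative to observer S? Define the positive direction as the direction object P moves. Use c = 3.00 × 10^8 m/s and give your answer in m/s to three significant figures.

In units of c (dividing by 3.00 × 10^8 m/s): v = 0.587, u' = 0.293.
u = (u' + v)/(1 + u'v/c²):
u = (0.293 + 0.587) / (1 + 0.293·0.587) = 0.8800/1.1721 = 0.7508
Converting back: u = 0.7508 × 3.00 × 10^8 m/s.

2.25 × 10^8 m/s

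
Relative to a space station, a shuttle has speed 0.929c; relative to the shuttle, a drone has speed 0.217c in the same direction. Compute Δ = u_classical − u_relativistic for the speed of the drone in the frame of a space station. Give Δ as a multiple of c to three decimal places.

Galilean: u_cl = 0.217 + 0.929 = 1.1460.
Relativistic: u_rel = (0.217 + 0.929) / (1 + 0.217·0.929) = 1.1460/1.2016 = 0.9537.
Δ = 1.1460 − 0.9537 = 0.1923.
(The classical prediction exceeds c; the relativistic result does not.)

Δ = 0.192c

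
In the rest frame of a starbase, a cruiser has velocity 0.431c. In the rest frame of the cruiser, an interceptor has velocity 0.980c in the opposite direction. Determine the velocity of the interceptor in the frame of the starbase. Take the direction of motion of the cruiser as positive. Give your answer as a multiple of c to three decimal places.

-0.950c

With v = 0.431 and u' = -0.980 (in units of c),
u = (u' + v)/(1 + u'v/c²):
u = (-0.980 + 0.431) / (1 + (-0.980)·0.431) = -0.5490/0.5776 = -0.9505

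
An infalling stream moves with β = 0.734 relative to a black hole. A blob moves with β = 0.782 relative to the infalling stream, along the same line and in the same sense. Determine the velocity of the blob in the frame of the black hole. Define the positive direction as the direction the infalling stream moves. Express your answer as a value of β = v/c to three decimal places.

With v = 0.734 and u' = 0.782 (in units of c),
u = (u' + v)/(1 + u'v/c²):
u = (0.782 + 0.734) / (1 + 0.782·0.734) = 1.5160/1.5740 = 0.9632

β = 0.963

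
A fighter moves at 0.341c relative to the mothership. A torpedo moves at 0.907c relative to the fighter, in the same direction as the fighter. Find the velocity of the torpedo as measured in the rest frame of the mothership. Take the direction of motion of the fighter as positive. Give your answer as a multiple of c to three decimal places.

0.953c

With v = 0.341 and u' = 0.907 (in units of c),
u = (u' + v)/(1 + u'v/c²):
u = (0.907 + 0.341) / (1 + 0.907·0.341) = 1.2480/1.3093 = 0.9532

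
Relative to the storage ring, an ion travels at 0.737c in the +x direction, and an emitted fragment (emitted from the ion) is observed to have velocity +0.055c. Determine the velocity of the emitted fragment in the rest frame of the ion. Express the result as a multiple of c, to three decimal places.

Invert the composition law: u' = (u − v)/(1 − uv/c²).
u' = (0.055 − 0.737) / (1 − (0.055)(0.737)) = -0.6820/0.9595 = -0.7108.

-0.711c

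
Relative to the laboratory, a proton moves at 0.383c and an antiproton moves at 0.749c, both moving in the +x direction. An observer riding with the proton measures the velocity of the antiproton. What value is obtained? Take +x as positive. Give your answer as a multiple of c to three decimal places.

+0.513c

β_A = 0.383, β_B = 0.749.
Transform to A's frame with the inverse velocity-addition law: u' = (u − v)/(1 − uv/c²), taking u = β_B and v = β_A.
u' = (0.749 − 0.383) / (1 − (0.383)(0.749)) = 0.3660/0.7131 = 0.5132.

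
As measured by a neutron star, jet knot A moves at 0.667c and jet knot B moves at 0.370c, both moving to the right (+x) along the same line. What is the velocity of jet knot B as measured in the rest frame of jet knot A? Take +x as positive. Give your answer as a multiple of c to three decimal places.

-0.394c

β_A = 0.667, β_B = 0.370.
Transform to A's frame with the inverse velocity-addition law: u' = (u − v)/(1 − uv/c²), taking u = β_B and v = β_A.
u' = (0.370 − 0.667) / (1 − (0.667)(0.370)) = -0.2970/0.7532 = -0.3943.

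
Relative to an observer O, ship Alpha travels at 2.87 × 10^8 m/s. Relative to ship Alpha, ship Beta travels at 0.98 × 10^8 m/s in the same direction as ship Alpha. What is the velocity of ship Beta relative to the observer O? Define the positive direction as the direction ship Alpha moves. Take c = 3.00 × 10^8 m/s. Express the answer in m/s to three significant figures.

2.93 × 10^8 m/s

In units of c (dividing by 3.00 × 10^8 m/s): v = 0.957, u' = 0.327.
u = (u' + v)/(1 + u'v/c²):
u = (0.327 + 0.957) / (1 + 0.327·0.957) = 1.2833/1.3125 = 0.9778
(Galilean addition would give +1.283c, exceeding c.)
Converting back: u = 0.9778 × 3.00 × 10^8 m/s.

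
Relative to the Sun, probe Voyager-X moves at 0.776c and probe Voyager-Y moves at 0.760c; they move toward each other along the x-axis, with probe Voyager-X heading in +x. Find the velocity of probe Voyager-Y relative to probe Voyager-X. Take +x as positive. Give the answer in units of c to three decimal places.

-0.966c

β_A = 0.776, β_B = -0.760.
Transform to A's frame with the inverse velocity-addition law: u' = (u − v)/(1 − uv/c²), taking u = β_B and v = β_A.
u' = (-0.760 − 0.776) / (1 − (0.776)(-0.760)) = -1.5360/1.5898 = -0.9662.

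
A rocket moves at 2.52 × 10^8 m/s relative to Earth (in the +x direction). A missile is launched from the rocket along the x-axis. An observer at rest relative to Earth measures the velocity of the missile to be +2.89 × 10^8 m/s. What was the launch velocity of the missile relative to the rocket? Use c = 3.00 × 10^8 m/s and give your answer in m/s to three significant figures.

+1.94 × 10^8 m/s

v = 0.840c, u = 0.963c.
Invert the composition law: u' = (u − v)/(1 − uv/c²).
u' = (0.963 − 0.840) / (1 − (0.963)(0.840)) = 0.1233/0.1908 = 0.6464.
u' = 0.6464 × 3.00 × 10^8 m/s.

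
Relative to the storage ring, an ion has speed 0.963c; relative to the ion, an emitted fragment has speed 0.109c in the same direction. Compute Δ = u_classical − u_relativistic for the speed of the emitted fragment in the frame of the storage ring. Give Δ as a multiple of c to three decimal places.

Galilean: u_cl = 0.109 + 0.963 = 1.0720.
Relativistic: u_rel = (0.109 + 0.963) / (1 + 0.109·0.963) = 1.0720/1.1050 = 0.9702.
Δ = 1.0720 − 0.9702 = 0.1018.
(The classical prediction exceeds c; the relativistic result does not.)

Δ = 0.102c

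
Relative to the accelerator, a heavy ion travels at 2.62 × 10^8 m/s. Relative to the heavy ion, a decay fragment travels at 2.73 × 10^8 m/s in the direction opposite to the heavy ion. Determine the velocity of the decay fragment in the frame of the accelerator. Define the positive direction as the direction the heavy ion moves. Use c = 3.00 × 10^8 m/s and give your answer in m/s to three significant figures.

-5.36 × 10^7 m/s

In units of c (dividing by 3.00 × 10^8 m/s): v = 0.873, u' = -0.910.
u = (u' + v)/(1 + u'v/c²):
u = (-0.910 + 0.873) / (1 + (-0.910)·0.873) = -0.0367/0.2053 = -0.1786
Converting back: u = -0.1786 × 3.00 × 10^8 m/s.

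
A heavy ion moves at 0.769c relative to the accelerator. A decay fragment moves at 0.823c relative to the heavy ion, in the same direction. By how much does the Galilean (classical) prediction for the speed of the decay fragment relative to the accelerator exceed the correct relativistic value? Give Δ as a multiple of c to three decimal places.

Δ = 0.617c

Galilean: u_cl = 0.823 + 0.769 = 1.5920.
Relativistic: u_rel = (0.823 + 0.769) / (1 + 0.823·0.769) = 1.5920/1.6329 = 0.9750.
Δ = 1.5920 − 0.9750 = 0.6170.
(The classical prediction exceeds c; the relativistic result does not.)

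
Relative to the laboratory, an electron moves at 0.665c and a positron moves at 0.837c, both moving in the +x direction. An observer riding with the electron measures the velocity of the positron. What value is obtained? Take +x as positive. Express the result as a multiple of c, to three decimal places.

+0.388c

β_A = 0.665, β_B = 0.837.
Transform to A's frame with the inverse velocity-addition law: u' = (u − v)/(1 − uv/c²), taking u = β_B and v = β_A.
u' = (0.837 − 0.665) / (1 − (0.665)(0.837)) = 0.1720/0.4434 = 0.3879.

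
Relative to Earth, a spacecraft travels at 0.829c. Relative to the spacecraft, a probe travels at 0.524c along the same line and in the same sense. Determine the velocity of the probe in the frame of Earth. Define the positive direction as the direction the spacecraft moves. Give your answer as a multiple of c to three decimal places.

0.943c

With v = 0.829 and u' = 0.524 (in units of c),
u = (u' + v)/(1 + u'v/c²):
u = (0.524 + 0.829) / (1 + 0.524·0.829) = 1.3530/1.4344 = 0.9433
(Galilean addition would give +1.353c, exceeding c.)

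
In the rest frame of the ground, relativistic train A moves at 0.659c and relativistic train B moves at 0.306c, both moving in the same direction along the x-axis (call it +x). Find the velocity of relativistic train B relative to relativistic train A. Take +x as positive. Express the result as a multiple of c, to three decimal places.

β_A = 0.659, β_B = 0.306.
Transform to A's frame with the inverse velocity-addition law: u' = (u − v)/(1 − uv/c²), taking u = β_B and v = β_A.
u' = (0.306 − 0.659) / (1 − (0.659)(0.306)) = -0.3530/0.7983 = -0.4422.

-0.442c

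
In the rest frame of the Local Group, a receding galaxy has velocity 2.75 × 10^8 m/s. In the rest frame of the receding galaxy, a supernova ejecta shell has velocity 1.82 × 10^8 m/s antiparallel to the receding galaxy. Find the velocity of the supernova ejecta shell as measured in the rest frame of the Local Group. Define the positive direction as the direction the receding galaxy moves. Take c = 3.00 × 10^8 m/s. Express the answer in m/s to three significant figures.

In units of c (dividing by 3.00 × 10^8 m/s): v = 0.917, u' = -0.607.
u = (u' + v)/(1 + u'v/c²):
u = (-0.607 + 0.917) / (1 + (-0.607)·0.917) = 0.3100/0.4439 = 0.6984
Converting back: u = 0.6984 × 3.00 × 10^8 m/s.

+2.10 × 10^8 m/s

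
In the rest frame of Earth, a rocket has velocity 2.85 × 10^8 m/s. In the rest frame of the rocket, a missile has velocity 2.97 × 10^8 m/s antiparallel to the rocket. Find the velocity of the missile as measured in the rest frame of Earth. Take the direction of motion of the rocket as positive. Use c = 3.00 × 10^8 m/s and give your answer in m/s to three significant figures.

In units of c (dividing by 3.00 × 10^8 m/s): v = 0.950, u' = -0.990.
u = (u' + v)/(1 + u'v/c²):
u = (-0.990 + 0.950) / (1 + (-0.990)·0.950) = -0.0400/0.0595 = -0.6723
Converting back: u = -0.6723 × 3.00 × 10^8 m/s.

-2.02 × 10^8 m/s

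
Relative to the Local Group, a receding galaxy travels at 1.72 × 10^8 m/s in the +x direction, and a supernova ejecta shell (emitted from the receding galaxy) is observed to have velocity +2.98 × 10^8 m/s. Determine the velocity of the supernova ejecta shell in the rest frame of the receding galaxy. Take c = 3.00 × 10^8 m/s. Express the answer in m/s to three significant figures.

+2.93 × 10^8 m/s

v = 0.573c, u = 0.993c.
Invert the composition law: u' = (u − v)/(1 − uv/c²).
u' = (0.993 − 0.573) / (1 − (0.993)(0.573)) = 0.4200/0.4305 = 0.9756.
u' = 0.9756 × 3.00 × 10^8 m/s.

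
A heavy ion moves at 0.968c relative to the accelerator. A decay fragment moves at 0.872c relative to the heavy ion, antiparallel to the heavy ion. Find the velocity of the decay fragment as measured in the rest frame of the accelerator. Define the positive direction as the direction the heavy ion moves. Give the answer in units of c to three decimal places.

+0.616c

With v = 0.968 and u' = -0.872 (in units of c),
u = (u' + v)/(1 + u'v/c²):
u = (-0.872 + 0.968) / (1 + (-0.872)·0.968) = 0.0960/0.1559 = 0.6158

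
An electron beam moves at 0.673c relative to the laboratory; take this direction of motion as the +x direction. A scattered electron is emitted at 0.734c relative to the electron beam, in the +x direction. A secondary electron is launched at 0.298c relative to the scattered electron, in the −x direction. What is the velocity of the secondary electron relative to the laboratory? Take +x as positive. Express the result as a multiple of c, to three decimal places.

Apply u = (u' + v)/(1 + u'v/c²) successively, working outward toward the laboratory.
Start: velocity of the electron beam relative to the laboratory = 0.6730c.
Compose with the scattered electron (u' = 0.734 in the electron beam frame): u_1 = (0.734 + 0.673) / (1 + 0.734·0.673) = 1.4070/1.4940 = 0.9418.
Compose with the secondary electron (u' = -0.298 in the scattered electron frame): u_2 = (-0.298 + 0.942) / (1 + (-0.298)·0.942) = 0.6438/0.7194 = 0.8949.

+0.895c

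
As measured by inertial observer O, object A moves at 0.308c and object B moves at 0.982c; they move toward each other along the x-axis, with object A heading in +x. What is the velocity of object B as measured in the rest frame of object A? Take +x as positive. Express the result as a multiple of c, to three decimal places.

β_A = 0.308, β_B = -0.982.
Transform to A's frame with the inverse velocity-addition law: u' = (u − v)/(1 − uv/c²), taking u = β_B and v = β_A.
u' = (-0.982 − 0.308) / (1 − (0.308)(-0.982)) = -1.2900/1.3025 = -0.9904.

-0.990c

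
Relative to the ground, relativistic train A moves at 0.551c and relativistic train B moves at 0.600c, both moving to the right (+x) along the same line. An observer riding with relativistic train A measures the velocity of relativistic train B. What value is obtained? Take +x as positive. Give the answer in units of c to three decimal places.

+0.073c

β_A = 0.551, β_B = 0.600.
Transform to A's frame with the inverse velocity-addition law: u' = (u − v)/(1 − uv/c²), taking u = β_B and v = β_A.
u' = (0.600 − 0.551) / (1 − (0.551)(0.600)) = 0.0490/0.6694 = 0.0732.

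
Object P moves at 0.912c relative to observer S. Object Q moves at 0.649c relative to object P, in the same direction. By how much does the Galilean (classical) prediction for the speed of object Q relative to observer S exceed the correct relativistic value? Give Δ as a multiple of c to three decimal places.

Galilean: u_cl = 0.649 + 0.912 = 1.5610.
Relativistic: u_rel = (0.649 + 0.912) / (1 + 0.649·0.912) = 1.5610/1.5919 = 0.9806.
Δ = 1.5610 − 0.9806 = 0.5804.
(The classical prediction exceeds c; the relativistic result does not.)

Δ = 0.580c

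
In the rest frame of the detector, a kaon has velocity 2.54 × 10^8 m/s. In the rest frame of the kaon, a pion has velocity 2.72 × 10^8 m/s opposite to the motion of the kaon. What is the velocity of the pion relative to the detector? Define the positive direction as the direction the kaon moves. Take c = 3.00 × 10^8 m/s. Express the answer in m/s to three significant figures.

-7.75 × 10^7 m/s

In units of c (dividing by 3.00 × 10^8 m/s): v = 0.847, u' = -0.907.
u = (u' + v)/(1 + u'v/c²):
u = (-0.907 + 0.847) / (1 + (-0.907)·0.847) = -0.0600/0.2324 = -0.2582
(Galilean addition would give -0.060c.)
Converting back: u = -0.2582 × 3.00 × 10^8 m/s.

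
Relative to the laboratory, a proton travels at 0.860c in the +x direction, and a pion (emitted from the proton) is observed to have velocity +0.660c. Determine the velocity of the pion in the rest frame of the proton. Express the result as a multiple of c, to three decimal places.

Invert the composition law: u' = (u − v)/(1 − uv/c²).
u' = (0.660 − 0.860) / (1 − (0.660)(0.860)) = -0.2000/0.4324 = -0.4625.

-0.463c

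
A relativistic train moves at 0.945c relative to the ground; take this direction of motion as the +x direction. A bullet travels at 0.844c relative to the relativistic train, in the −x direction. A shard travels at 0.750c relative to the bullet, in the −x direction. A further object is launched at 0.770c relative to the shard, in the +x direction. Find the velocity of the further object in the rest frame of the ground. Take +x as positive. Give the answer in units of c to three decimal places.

+0.534c

Apply u = (u' + v)/(1 + u'v/c²) successively, working outward toward the ground.
Start: velocity of the relativistic train relative to the ground = 0.9450c.
Compose with the bullet (u' = -0.844 in the relativistic train frame): u_1 = (-0.844 + 0.945) / (1 + (-0.844)·0.945) = 0.1010/0.2024 = 0.4990.
Compose with the shard (u' = -0.750 in the bullet frame): u_2 = (-0.750 + 0.499) / (1 + (-0.750)·0.499) = -0.2510/0.6258 = -0.4012.
Compose with the further object (u' = 0.770 in the shard frame): u_3 = (0.770 + (-0.401)) / (1 + 0.770·(-0.401)) = 0.3688/0.6911 = 0.5337.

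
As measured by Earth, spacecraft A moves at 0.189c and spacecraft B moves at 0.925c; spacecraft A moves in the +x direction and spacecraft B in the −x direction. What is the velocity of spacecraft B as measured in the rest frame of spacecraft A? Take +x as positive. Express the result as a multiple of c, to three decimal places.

β_A = 0.189, β_B = -0.925.
Transform to A's frame with the inverse velocity-addition law: u' = (u − v)/(1 − uv/c²), taking u = β_B and v = β_A.
u' = (-0.925 − 0.189) / (1 − (0.189)(-0.925)) = -1.1140/1.1748 = -0.9482.

-0.948c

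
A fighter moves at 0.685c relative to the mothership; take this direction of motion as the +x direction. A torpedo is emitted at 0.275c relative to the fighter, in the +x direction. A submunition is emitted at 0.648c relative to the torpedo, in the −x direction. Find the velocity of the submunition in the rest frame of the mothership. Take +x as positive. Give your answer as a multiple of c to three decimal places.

Apply u = (u' + v)/(1 + u'v/c²) successively, working outward toward the mothership.
Start: velocity of the fighter relative to the mothership = 0.6850c.
Compose with the torpedo (u' = 0.275 in the fighter frame): u_1 = (0.275 + 0.685) / (1 + 0.275·0.685) = 0.9600/1.1884 = 0.8078.
Compose with the submunition (u' = -0.648 in the torpedo frame): u_2 = (-0.648 + 0.808) / (1 + (-0.648)·0.808) = 0.1598/0.4765 = 0.3354.

+0.335c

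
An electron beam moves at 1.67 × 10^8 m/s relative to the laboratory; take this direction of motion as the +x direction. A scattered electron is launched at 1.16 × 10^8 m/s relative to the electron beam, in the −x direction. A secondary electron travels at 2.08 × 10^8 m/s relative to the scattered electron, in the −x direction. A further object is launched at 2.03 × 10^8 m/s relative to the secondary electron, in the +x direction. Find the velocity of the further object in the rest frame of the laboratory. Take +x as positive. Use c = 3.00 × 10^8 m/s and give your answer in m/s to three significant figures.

Apply u = (u' + v)/(1 + u'v/c²) successively, working outward toward the laboratory.
(Dividing each given speed by c = 3.00 × 10^8 m/s to work in units of c.)
Start: velocity of the electron beam relative to the laboratory = 0.5567c.
Compose with the scattered electron (u' = -0.387 in the electron beam frame): u_1 = (-0.387 + 0.557) / (1 + (-0.387)·0.557) = 0.1700/0.7848 = 0.2166.
Compose with the secondary electron (u' = -0.693 in the scattered electron frame): u_2 = (-0.693 + 0.217) / (1 + (-0.693)·0.217) = -0.4767/0.8498 = -0.5610.
Compose with the further object (u' = 0.677 in the secondary electron frame): u_3 = (0.677 + (-0.561)) / (1 + 0.677·(-0.561)) = 0.1157/0.6204 = 0.1865.
So u = 0.1865 × 3.00 × 10^8 m/s.

+5.59 × 10^7 m/s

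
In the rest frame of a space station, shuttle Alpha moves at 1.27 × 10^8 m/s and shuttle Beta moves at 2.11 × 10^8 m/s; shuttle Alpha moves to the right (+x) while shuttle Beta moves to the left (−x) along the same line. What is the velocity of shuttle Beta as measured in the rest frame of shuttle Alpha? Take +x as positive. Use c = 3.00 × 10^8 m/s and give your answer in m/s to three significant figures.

-2.60 × 10^8 m/s

β_A = 0.423, β_B = -0.703 (dividing each by c = 3.00 × 10^8 m/s).
Transform to A's frame with the inverse velocity-addition law: u' = (u − v)/(1 − uv/c²), taking u = β_B and v = β_A.
u' = (-0.703 − 0.423) / (1 − (0.423)(-0.703)) = -1.1267/1.2977 = -0.8682.
u' = -0.8682 × 3.00 × 10^8 m/s.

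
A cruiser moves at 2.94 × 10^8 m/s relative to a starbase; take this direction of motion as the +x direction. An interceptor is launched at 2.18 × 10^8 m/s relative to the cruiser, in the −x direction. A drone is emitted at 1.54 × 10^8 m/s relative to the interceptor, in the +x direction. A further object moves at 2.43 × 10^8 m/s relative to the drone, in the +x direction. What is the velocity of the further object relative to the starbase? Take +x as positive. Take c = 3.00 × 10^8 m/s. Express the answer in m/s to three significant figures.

+2.99 × 10^8 m/s

Apply u = (u' + v)/(1 + u'v/c²) successively, working outward toward the starbase.
(Dividing each given speed by c = 3.00 × 10^8 m/s to work in units of c.)
Start: velocity of the cruiser relative to the starbase = 0.9800c.
Compose with the interceptor (u' = -0.727 in the cruiser frame): u_1 = (-0.727 + 0.980) / (1 + (-0.727)·0.980) = 0.2533/0.2879 = 0.8800.
Compose with the drone (u' = 0.513 in the interceptor frame): u_2 = (0.513 + 0.880) / (1 + 0.513·0.880) = 1.3934/1.4518 = 0.9598.
Compose with the further object (u' = 0.810 in the drone frame): u_3 = (0.810 + 0.960) / (1 + 0.810·0.960) = 1.7698/1.7774 = 0.9957.
So u = 0.9957 × 3.00 × 10^8 m/s.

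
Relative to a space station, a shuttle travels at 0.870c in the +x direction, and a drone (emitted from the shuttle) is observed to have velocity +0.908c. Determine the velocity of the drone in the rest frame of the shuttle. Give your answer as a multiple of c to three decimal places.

Invert the composition law: u' = (u − v)/(1 − uv/c²).
u' = (0.908 − 0.870) / (1 − (0.908)(0.870)) = 0.0380/0.2100 = 0.1809.

+0.181c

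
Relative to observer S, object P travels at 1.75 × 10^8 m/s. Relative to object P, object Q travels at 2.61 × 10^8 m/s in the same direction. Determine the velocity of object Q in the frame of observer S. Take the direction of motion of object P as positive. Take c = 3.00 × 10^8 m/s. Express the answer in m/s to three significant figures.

In units of c (dividing by 3.00 × 10^8 m/s): v = 0.583, u' = 0.870.
u = (u' + v)/(1 + u'v/c²):
u = (0.870 + 0.583) / (1 + 0.870·0.583) = 1.4533/1.5075 = 0.9641
(Galilean addition would give +1.453c, exceeding c.)
Converting back: u = 0.9641 × 3.00 × 10^8 m/s.

2.89 × 10^8 m/s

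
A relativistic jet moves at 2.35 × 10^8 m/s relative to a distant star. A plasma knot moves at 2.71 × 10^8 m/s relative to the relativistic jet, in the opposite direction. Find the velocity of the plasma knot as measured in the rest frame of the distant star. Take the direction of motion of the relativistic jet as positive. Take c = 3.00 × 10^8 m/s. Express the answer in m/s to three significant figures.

-1.23 × 10^8 m/s

In units of c (dividing by 3.00 × 10^8 m/s): v = 0.783, u' = -0.903.
u = (u' + v)/(1 + u'v/c²):
u = (-0.903 + 0.783) / (1 + (-0.903)·0.783) = -0.1200/0.2924 = -0.4104
Converting back: u = -0.4104 × 3.00 × 10^8 m/s.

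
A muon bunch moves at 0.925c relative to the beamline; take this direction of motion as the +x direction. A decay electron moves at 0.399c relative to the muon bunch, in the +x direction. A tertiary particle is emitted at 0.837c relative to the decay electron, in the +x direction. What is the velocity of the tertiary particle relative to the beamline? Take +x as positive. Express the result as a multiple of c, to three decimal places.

Apply u = (u' + v)/(1 + u'v/c²) successively, working outward toward the beamline.
Start: velocity of the muon bunch relative to the beamline = 0.9250c.
Compose with the decay electron (u' = 0.399 in the muon bunch frame): u_1 = (0.399 + 0.925) / (1 + 0.399·0.925) = 1.3240/1.3691 = 0.9671.
Compose with the tertiary particle (u' = 0.837 in the decay electron frame): u_2 = (0.837 + 0.967) / (1 + 0.837·0.967) = 1.8041/1.8094 = 0.9970.

0.997c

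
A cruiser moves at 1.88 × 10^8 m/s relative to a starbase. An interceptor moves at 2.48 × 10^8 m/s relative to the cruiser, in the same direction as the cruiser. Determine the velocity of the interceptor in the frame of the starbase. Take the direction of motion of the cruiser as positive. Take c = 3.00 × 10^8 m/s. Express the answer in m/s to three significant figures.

2.87 × 10^8 m/s

In units of c (dividing by 3.00 × 10^8 m/s): v = 0.627, u' = 0.827.
u = (u' + v)/(1 + u'v/c²):
u = (0.827 + 0.627) / (1 + 0.827·0.627) = 1.4533/1.5180 = 0.9574
(Galilean addition would give +1.453c, exceeding c.)
Converting back: u = 0.9574 × 3.00 × 10^8 m/s.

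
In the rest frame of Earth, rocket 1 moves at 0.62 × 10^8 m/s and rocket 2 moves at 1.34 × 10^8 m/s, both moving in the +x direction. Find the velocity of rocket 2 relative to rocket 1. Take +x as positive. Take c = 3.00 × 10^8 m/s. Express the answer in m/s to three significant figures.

+7.93 × 10^7 m/s

β_A = 0.207, β_B = 0.447 (dividing each by c = 3.00 × 10^8 m/s).
Transform to A's frame with the inverse velocity-addition law: u' = (u − v)/(1 − uv/c²), taking u = β_B and v = β_A.
u' = (0.447 − 0.207) / (1 − (0.207)(0.447)) = 0.2400/0.9077 = 0.2644.
u' = 0.2644 × 3.00 × 10^8 m/s.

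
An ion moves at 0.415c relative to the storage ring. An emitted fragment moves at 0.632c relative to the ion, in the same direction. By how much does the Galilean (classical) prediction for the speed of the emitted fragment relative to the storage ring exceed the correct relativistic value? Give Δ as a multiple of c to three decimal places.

Δ = 0.218c

Galilean: u_cl = 0.632 + 0.415 = 1.0470.
Relativistic: u_rel = (0.632 + 0.415) / (1 + 0.632·0.415) = 1.0470/1.2623 = 0.8295.
Δ = 1.0470 − 0.8295 = 0.2175.
(The classical prediction exceeds c; the relativistic result does not.)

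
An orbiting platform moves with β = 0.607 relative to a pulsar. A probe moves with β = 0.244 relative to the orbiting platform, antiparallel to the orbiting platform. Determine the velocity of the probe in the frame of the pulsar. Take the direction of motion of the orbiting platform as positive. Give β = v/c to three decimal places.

β = +0.426

With v = 0.607 and u' = -0.244 (in units of c),
u = (u' + v)/(1 + u'v/c²):
u = (-0.244 + 0.607) / (1 + (-0.244)·0.607) = 0.3630/0.8519 = 0.4261
(Galilean addition would give +0.363c.)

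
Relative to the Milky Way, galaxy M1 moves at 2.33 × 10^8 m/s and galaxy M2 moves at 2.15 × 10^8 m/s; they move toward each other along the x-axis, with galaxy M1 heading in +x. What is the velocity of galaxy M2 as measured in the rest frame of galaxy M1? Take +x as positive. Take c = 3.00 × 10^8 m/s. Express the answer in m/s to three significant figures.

β_A = 0.777, β_B = -0.717 (dividing each by c = 3.00 × 10^8 m/s).
Transform to A's frame with the inverse velocity-addition law: u' = (u − v)/(1 − uv/c²), taking u = β_B and v = β_A.
u' = (-0.717 − 0.777) / (1 − (0.777)(-0.717)) = -1.4933/1.5566 = -0.9593.
u' = -0.9593 × 3.00 × 10^8 m/s.

-2.88 × 10^8 m/s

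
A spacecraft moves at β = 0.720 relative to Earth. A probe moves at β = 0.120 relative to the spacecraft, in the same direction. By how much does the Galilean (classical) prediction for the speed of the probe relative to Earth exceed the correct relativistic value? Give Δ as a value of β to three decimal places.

Galilean: u_cl = 0.120 + 0.720 = 0.8400.
Relativistic: u_rel = (0.120 + 0.720) / (1 + 0.120·0.720) = 0.8400/1.0864 = 0.7732.
Δ = 0.8400 − 0.7732 = 0.0668.

Δ = 0.067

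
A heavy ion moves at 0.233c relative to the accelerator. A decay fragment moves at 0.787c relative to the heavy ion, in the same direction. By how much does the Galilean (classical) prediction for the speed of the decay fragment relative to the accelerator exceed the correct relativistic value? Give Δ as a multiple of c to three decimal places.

Δ = 0.158c

Galilean: u_cl = 0.787 + 0.233 = 1.0200.
Relativistic: u_rel = (0.787 + 0.233) / (1 + 0.787·0.233) = 1.0200/1.1834 = 0.8619.
Δ = 1.0200 − 0.8619 = 0.1581.
(The classical prediction exceeds c; the relativistic result does not.)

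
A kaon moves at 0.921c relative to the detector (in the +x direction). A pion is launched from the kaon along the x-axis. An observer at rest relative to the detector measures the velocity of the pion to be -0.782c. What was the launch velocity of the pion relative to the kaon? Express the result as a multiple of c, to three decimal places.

Invert the composition law: u' = (u − v)/(1 − uv/c²).
u' = (-0.782 − 0.921) / (1 − (-0.782)(0.921)) = -1.7030/1.7202 = -0.9900.

-0.990c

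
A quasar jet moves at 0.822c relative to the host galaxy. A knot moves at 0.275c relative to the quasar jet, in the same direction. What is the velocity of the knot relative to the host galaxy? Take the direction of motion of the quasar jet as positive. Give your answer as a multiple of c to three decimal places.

0.895c

With v = 0.822 and u' = 0.275 (in units of c),
u = (u' + v)/(1 + u'v/c²):
u = (0.275 + 0.822) / (1 + 0.275·0.822) = 1.0970/1.2261 = 0.8947
(Galilean addition would give +1.097c, exceeding c.)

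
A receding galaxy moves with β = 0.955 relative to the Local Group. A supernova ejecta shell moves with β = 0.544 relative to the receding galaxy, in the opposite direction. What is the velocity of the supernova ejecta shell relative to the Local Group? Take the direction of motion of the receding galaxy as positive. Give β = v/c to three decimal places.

β = +0.855

With v = 0.955 and u' = -0.544 (in units of c),
u = (u' + v)/(1 + u'v/c²):
u = (-0.544 + 0.955) / (1 + (-0.544)·0.955) = 0.4110/0.4805 = 0.8554
(Galilean addition would give +0.411c.)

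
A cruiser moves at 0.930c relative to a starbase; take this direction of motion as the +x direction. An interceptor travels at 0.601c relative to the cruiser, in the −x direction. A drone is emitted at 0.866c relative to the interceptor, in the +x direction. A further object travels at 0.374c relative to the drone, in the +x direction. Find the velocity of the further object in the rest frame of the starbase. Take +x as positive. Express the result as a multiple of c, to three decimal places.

Apply u = (u' + v)/(1 + u'v/c²) successively, working outward toward the starbase.
Start: velocity of the cruiser relative to the starbase = 0.9300c.
Compose with the interceptor (u' = -0.601 in the cruiser frame): u_1 = (-0.601 + 0.930) / (1 + (-0.601)·0.930) = 0.3290/0.4411 = 0.7459.
Compose with the drone (u' = 0.866 in the interceptor frame): u_2 = (0.866 + 0.746) / (1 + 0.866·0.746) = 1.6119/1.6460 = 0.9793.
Compose with the further object (u' = 0.374 in the drone frame): u_3 = (0.374 + 0.979) / (1 + 0.374·0.979) = 1.3533/1.3663 = 0.9905.

+0.991c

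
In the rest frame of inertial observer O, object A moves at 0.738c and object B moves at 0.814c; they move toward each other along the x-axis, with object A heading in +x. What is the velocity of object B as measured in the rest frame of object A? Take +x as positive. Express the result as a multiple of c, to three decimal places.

β_A = 0.738, β_B = -0.814.
Transform to A's frame with the inverse velocity-addition law: u' = (u − v)/(1 − uv/c²), taking u = β_B and v = β_A.
u' = (-0.814 − 0.738) / (1 − (0.738)(-0.814)) = -1.5520/1.6007 = -0.9696.

-0.970c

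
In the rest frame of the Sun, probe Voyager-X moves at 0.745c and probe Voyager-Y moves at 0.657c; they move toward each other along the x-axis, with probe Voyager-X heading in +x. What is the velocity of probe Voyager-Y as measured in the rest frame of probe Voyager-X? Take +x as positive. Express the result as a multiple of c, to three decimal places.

-0.941c

β_A = 0.745, β_B = -0.657.
Transform to A's frame with the inverse velocity-addition law: u' = (u − v)/(1 − uv/c²), taking u = β_B and v = β_A.
u' = (-0.657 − 0.745) / (1 − (0.745)(-0.657)) = -1.4020/1.4895 = -0.9413.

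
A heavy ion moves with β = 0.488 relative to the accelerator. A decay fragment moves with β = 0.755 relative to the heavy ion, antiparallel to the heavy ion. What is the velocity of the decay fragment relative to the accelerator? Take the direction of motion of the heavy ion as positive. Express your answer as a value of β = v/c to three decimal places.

With v = 0.488 and u' = -0.755 (in units of c),
u = (u' + v)/(1 + u'v/c²):
u = (-0.755 + 0.488) / (1 + (-0.755)·0.488) = -0.2670/0.6316 = -0.4228
(Galilean addition would give -0.267c.)

β = -0.423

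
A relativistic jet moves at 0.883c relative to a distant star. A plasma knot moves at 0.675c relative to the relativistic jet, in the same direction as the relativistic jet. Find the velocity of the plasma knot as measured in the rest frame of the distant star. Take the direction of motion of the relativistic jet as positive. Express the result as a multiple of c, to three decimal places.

0.976c

With v = 0.883 and u' = 0.675 (in units of c),
u = (u' + v)/(1 + u'v/c²):
u = (0.675 + 0.883) / (1 + 0.675·0.883) = 1.5580/1.5960 = 0.9762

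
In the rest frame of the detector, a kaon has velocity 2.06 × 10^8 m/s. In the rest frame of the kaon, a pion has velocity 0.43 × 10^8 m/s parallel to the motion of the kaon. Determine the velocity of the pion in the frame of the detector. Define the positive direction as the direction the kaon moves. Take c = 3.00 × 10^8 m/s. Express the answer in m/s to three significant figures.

2.27 × 10^8 m/s

In units of c (dividing by 3.00 × 10^8 m/s): v = 0.687, u' = 0.143.
u = (u' + v)/(1 + u'v/c²):
u = (0.143 + 0.687) / (1 + 0.143·0.687) = 0.8300/1.0984 = 0.7556
Converting back: u = 0.7556 × 3.00 × 10^8 m/s.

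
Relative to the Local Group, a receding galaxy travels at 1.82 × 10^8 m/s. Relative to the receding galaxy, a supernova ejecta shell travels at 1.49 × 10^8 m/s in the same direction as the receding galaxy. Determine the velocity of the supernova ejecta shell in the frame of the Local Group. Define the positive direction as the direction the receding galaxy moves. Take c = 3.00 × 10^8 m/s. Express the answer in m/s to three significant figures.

2.54 × 10^8 m/s

In units of c (dividing by 3.00 × 10^8 m/s): v = 0.607, u' = 0.497.
u = (u' + v)/(1 + u'v/c²):
u = (0.497 + 0.607) / (1 + 0.497·0.607) = 1.1033/1.3013 = 0.8479
Converting back: u = 0.8479 × 3.00 × 10^8 m/s.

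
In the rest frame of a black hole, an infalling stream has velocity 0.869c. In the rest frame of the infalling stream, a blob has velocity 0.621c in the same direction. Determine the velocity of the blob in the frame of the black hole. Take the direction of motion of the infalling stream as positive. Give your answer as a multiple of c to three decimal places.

With v = 0.869 and u' = 0.621 (in units of c),
u = (u' + v)/(1 + u'v/c²):
u = (0.621 + 0.869) / (1 + 0.621·0.869) = 1.4900/1.5396 = 0.9678
(Galilean addition would give +1.490c, exceeding c.)

0.968c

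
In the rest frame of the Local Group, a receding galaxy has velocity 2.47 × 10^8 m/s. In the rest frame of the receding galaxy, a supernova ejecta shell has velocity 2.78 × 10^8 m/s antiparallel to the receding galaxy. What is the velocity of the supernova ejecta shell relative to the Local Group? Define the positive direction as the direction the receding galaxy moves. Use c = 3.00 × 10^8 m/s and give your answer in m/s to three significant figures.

-1.31 × 10^8 m/s

In units of c (dividing by 3.00 × 10^8 m/s): v = 0.823, u' = -0.927.
u = (u' + v)/(1 + u'v/c²):
u = (-0.927 + 0.823) / (1 + (-0.927)·0.823) = -0.1033/0.2370 = -0.4359
(Galilean addition would give -0.103c.)
Converting back: u = -0.4359 × 3.00 × 10^8 m/s.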